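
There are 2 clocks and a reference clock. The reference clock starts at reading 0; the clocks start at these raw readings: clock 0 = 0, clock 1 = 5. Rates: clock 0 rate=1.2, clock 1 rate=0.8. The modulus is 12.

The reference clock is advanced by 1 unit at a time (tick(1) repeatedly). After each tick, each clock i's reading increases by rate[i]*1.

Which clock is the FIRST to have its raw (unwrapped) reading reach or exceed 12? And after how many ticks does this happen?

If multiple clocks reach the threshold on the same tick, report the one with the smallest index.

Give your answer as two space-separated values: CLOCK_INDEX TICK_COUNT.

clock 0: start=0, rate=1.2, needs 12-0 = 12; ticks = ceil(12/1.2) = ceil(10.0000) = 10; reading at tick 10 = 0 + 1.2*10 = 12.0000
clock 1: start=5, rate=0.8, needs 12-5 = 7; ticks = ceil(7/0.8) = ceil(8.7500) = 9; reading at tick 9 = 5 + 0.8*9 = 12.2000
Minimum tick count = 9; winners = [1]; smallest index = 1

Answer: 1 9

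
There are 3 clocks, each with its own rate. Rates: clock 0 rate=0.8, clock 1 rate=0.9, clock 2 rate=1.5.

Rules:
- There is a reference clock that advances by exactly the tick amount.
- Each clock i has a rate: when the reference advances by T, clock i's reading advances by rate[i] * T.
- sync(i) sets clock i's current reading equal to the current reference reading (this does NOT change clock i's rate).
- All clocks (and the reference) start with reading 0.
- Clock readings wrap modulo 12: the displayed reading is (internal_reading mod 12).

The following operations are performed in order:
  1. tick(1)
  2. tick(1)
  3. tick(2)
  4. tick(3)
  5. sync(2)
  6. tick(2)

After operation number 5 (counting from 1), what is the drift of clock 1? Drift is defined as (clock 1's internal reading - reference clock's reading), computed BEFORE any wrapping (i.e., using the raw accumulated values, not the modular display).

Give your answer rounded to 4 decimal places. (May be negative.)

Answer: -0.7000

Derivation:
After op 1 tick(1): ref=1.0000 raw=[0.8000 0.9000 1.5000]
After op 2 tick(1): ref=2.0000 raw=[1.6000 1.8000 3.0000]
After op 3 tick(2): ref=4.0000 raw=[3.2000 3.6000 6.0000]
After op 4 tick(3): ref=7.0000 raw=[5.6000 6.3000 10.5000]
After op 5 sync(2): ref=7.0000 raw=[5.6000 6.3000 7.0000]
Drift of clock 1 after op 5: 6.3000 - 7.0000 = -0.7000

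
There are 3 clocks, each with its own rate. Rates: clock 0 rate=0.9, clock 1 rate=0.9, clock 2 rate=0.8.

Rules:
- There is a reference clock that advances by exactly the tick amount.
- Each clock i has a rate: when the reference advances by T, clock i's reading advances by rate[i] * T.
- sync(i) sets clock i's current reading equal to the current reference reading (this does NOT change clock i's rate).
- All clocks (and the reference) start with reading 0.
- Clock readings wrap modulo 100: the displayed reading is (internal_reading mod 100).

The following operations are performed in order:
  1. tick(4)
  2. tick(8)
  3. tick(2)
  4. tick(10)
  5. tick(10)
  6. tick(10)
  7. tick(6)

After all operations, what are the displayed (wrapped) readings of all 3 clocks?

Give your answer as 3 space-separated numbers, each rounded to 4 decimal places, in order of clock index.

After op 1 tick(4): ref=4.0000 raw=[3.6000 3.6000 3.2000]
After op 2 tick(8): ref=12.0000 raw=[10.8000 10.8000 9.6000]
After op 3 tick(2): ref=14.0000 raw=[12.6000 12.6000 11.2000]
After op 4 tick(10): ref=24.0000 raw=[21.6000 21.6000 19.2000]
After op 5 tick(10): ref=34.0000 raw=[30.6000 30.6000 27.2000]
After op 6 tick(10): ref=44.0000 raw=[39.6000 39.6000 35.2000]
After op 7 tick(6): ref=50.0000 raw=[45.0000 45.0000 40.0000]
Wrap final raw readings (mod 100): 45.0000 mod 100 = 45.0000; 45.0000 mod 100 = 45.0000; 40.0000 mod 100 = 40.0000

Answer: 45.0000 45.0000 40.0000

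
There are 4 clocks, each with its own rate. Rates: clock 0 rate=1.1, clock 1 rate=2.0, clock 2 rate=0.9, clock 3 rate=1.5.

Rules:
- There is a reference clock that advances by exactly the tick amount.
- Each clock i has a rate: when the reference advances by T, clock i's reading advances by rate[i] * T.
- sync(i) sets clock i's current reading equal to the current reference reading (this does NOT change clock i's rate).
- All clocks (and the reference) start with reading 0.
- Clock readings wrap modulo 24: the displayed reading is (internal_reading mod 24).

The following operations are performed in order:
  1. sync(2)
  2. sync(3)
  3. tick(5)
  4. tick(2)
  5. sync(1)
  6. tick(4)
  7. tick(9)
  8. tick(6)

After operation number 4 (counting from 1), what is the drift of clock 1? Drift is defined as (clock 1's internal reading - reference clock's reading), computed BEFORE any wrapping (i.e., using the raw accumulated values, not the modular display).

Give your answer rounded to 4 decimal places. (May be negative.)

Answer: 7.0000

Derivation:
After op 1 sync(2): ref=0.0000 raw=[0.0000 0.0000 0.0000 0.0000]
After op 2 sync(3): ref=0.0000 raw=[0.0000 0.0000 0.0000 0.0000]
After op 3 tick(5): ref=5.0000 raw=[5.5000 10.0000 4.5000 7.5000]
After op 4 tick(2): ref=7.0000 raw=[7.7000 14.0000 6.3000 10.5000]
Drift of clock 1 after op 4: 14.0000 - 7.0000 = 7.0000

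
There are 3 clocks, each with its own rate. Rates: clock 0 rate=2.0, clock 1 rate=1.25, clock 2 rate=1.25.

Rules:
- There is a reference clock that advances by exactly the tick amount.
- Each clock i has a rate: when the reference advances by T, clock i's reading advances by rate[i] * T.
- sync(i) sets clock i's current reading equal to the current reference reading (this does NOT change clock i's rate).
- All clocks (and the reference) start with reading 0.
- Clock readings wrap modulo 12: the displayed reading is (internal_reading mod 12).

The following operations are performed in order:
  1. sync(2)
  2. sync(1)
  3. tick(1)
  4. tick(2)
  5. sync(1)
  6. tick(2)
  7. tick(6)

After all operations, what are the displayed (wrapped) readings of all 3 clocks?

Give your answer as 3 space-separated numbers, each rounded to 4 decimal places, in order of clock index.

After op 1 sync(2): ref=0.0000 raw=[0.0000 0.0000 0.0000]
After op 2 sync(1): ref=0.0000 raw=[0.0000 0.0000 0.0000]
After op 3 tick(1): ref=1.0000 raw=[2.0000 1.2500 1.2500]
After op 4 tick(2): ref=3.0000 raw=[6.0000 3.7500 3.7500]
After op 5 sync(1): ref=3.0000 raw=[6.0000 3.0000 3.7500]
After op 6 tick(2): ref=5.0000 raw=[10.0000 5.5000 6.2500]
After op 7 tick(6): ref=11.0000 raw=[22.0000 13.0000 13.7500]
Wrap final raw readings (mod 12): 22.0000 mod 12 = 10.0000; 13.0000 mod 12 = 1.0000; 13.7500 mod 12 = 1.7500

Answer: 10.0000 1.0000 1.7500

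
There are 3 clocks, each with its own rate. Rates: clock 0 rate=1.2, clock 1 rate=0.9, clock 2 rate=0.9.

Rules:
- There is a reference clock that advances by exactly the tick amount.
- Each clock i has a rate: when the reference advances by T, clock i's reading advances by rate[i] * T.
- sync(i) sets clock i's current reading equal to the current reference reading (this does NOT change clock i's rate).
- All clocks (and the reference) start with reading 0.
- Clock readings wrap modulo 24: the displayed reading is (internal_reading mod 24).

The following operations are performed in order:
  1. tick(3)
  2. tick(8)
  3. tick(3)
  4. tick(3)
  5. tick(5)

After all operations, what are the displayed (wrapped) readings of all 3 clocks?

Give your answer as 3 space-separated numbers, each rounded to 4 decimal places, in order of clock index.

After op 1 tick(3): ref=3.0000 raw=[3.6000 2.7000 2.7000]
After op 2 tick(8): ref=11.0000 raw=[13.2000 9.9000 9.9000]
After op 3 tick(3): ref=14.0000 raw=[16.8000 12.6000 12.6000]
After op 4 tick(3): ref=17.0000 raw=[20.4000 15.3000 15.3000]
After op 5 tick(5): ref=22.0000 raw=[26.4000 19.8000 19.8000]
Wrap final raw readings (mod 24): 26.4000 mod 24 = 2.4000; 19.8000 mod 24 = 19.8000; 19.8000 mod 24 = 19.8000

Answer: 2.4000 19.8000 19.8000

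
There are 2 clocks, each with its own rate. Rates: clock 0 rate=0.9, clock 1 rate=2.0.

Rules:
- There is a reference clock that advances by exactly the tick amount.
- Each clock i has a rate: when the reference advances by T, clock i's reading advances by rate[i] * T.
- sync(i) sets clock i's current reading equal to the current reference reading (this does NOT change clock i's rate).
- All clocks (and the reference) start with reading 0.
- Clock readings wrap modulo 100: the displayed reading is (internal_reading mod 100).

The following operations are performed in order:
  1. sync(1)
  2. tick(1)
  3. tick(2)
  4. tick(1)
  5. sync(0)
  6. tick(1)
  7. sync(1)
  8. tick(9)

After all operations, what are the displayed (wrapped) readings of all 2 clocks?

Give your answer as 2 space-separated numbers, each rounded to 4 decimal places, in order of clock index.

Answer: 13.0000 23.0000

Derivation:
After op 1 sync(1): ref=0.0000 raw=[0.0000 0.0000]
After op 2 tick(1): ref=1.0000 raw=[0.9000 2.0000]
After op 3 tick(2): ref=3.0000 raw=[2.7000 6.0000]
After op 4 tick(1): ref=4.0000 raw=[3.6000 8.0000]
After op 5 sync(0): ref=4.0000 raw=[4.0000 8.0000]
After op 6 tick(1): ref=5.0000 raw=[4.9000 10.0000]
After op 7 sync(1): ref=5.0000 raw=[4.9000 5.0000]
After op 8 tick(9): ref=14.0000 raw=[13.0000 23.0000]
Wrap final raw readings (mod 100): 13.0000 mod 100 = 13.0000; 23.0000 mod 100 = 23.0000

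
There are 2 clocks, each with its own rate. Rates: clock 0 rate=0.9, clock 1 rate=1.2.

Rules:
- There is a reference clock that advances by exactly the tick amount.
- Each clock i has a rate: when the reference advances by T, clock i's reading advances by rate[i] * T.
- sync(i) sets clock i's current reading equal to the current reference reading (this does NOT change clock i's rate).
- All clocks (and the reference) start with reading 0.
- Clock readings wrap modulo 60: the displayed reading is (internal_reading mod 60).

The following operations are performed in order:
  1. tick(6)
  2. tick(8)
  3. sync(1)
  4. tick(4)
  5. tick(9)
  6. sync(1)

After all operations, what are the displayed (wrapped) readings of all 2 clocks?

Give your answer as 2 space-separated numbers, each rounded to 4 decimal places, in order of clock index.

Answer: 24.3000 27.0000

Derivation:
After op 1 tick(6): ref=6.0000 raw=[5.4000 7.2000]
After op 2 tick(8): ref=14.0000 raw=[12.6000 16.8000]
After op 3 sync(1): ref=14.0000 raw=[12.6000 14.0000]
After op 4 tick(4): ref=18.0000 raw=[16.2000 18.8000]
After op 5 tick(9): ref=27.0000 raw=[24.3000 29.6000]
After op 6 sync(1): ref=27.0000 raw=[24.3000 27.0000]
Wrap final raw readings (mod 60): 24.3000 mod 60 = 24.3000; 27.0000 mod 60 = 27.0000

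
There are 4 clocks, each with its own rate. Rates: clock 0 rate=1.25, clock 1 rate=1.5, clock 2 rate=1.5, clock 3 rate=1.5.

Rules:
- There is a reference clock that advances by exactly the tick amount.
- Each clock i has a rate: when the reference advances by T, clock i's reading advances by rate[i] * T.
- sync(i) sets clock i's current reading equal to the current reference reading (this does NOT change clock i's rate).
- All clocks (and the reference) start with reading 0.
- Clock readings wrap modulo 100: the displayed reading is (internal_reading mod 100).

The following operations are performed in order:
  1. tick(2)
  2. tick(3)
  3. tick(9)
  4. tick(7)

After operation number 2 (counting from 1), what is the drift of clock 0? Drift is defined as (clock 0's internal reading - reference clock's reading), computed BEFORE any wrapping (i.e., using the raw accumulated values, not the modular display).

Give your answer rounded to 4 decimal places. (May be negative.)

After op 1 tick(2): ref=2.0000 raw=[2.5000 3.0000 3.0000 3.0000]
After op 2 tick(3): ref=5.0000 raw=[6.2500 7.5000 7.5000 7.5000]
Drift of clock 0 after op 2: 6.2500 - 5.0000 = 1.2500

Answer: 1.2500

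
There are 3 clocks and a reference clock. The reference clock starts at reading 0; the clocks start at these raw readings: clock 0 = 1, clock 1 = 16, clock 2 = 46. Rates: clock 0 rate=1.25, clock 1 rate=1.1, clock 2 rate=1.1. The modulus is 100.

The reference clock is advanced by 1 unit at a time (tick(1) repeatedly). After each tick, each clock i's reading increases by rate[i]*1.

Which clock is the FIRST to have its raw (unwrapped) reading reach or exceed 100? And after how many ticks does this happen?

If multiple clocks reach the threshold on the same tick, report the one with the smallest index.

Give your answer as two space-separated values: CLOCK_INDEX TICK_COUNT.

Answer: 2 50

Derivation:
clock 0: start=1, rate=1.25, needs 100-1 = 99; ticks = ceil(99/1.25) = ceil(79.2000) = 80; reading at tick 80 = 1 + 1.25*80 = 101.0000
clock 1: start=16, rate=1.1, needs 100-16 = 84; ticks = ceil(84/1.1) = ceil(76.3636) = 77; reading at tick 77 = 16 + 1.1*77 = 100.7000
clock 2: start=46, rate=1.1, needs 100-46 = 54; ticks = ceil(54/1.1) = ceil(49.0909) = 50; reading at tick 50 = 46 + 1.1*50 = 101.0000
Minimum tick count = 50; winners = [2]; smallest index = 2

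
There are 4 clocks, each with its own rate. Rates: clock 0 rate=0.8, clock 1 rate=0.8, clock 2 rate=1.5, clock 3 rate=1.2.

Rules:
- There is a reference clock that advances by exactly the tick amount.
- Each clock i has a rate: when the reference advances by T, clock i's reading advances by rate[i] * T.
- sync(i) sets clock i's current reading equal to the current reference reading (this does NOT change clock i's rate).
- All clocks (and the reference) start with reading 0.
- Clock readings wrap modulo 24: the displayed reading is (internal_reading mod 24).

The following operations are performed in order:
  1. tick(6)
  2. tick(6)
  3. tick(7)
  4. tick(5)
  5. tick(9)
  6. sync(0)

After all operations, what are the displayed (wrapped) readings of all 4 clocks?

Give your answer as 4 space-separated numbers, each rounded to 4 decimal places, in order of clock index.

After op 1 tick(6): ref=6.0000 raw=[4.8000 4.8000 9.0000 7.2000]
After op 2 tick(6): ref=12.0000 raw=[9.6000 9.6000 18.0000 14.4000]
After op 3 tick(7): ref=19.0000 raw=[15.2000 15.2000 28.5000 22.8000]
After op 4 tick(5): ref=24.0000 raw=[19.2000 19.2000 36.0000 28.8000]
After op 5 tick(9): ref=33.0000 raw=[26.4000 26.4000 49.5000 39.6000]
After op 6 sync(0): ref=33.0000 raw=[33.0000 26.4000 49.5000 39.6000]
Wrap final raw readings (mod 24): 33.0000 mod 24 = 9.0000; 26.4000 mod 24 = 2.4000; 49.5000 mod 24 = 1.5000; 39.6000 mod 24 = 15.6000

Answer: 9.0000 2.4000 1.5000 15.6000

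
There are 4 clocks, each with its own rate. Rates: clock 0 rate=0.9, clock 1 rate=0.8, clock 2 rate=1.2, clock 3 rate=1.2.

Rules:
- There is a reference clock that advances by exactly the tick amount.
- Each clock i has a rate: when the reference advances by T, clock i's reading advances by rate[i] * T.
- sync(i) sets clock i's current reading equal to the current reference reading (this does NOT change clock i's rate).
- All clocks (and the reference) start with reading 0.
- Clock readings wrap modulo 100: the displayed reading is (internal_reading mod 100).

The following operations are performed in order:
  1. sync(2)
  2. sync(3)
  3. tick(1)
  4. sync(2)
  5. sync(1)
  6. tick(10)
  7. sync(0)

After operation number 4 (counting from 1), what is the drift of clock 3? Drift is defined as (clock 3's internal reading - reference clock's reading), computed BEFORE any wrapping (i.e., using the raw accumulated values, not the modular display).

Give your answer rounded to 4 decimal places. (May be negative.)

Answer: 0.2000

Derivation:
After op 1 sync(2): ref=0.0000 raw=[0.0000 0.0000 0.0000 0.0000]
After op 2 sync(3): ref=0.0000 raw=[0.0000 0.0000 0.0000 0.0000]
After op 3 tick(1): ref=1.0000 raw=[0.9000 0.8000 1.2000 1.2000]
After op 4 sync(2): ref=1.0000 raw=[0.9000 0.8000 1.0000 1.2000]
Drift of clock 3 after op 4: 1.2000 - 1.0000 = 0.2000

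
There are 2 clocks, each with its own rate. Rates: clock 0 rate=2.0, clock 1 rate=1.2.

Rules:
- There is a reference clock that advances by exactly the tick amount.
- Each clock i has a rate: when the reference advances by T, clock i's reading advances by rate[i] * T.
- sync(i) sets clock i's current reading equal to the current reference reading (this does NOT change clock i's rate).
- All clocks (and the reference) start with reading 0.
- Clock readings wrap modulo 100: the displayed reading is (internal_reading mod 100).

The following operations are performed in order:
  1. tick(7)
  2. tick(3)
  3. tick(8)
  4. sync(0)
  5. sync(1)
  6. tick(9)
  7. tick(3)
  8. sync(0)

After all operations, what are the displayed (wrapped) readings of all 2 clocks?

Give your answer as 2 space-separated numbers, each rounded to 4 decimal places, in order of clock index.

Answer: 30.0000 32.4000

Derivation:
After op 1 tick(7): ref=7.0000 raw=[14.0000 8.4000]
After op 2 tick(3): ref=10.0000 raw=[20.0000 12.0000]
After op 3 tick(8): ref=18.0000 raw=[36.0000 21.6000]
After op 4 sync(0): ref=18.0000 raw=[18.0000 21.6000]
After op 5 sync(1): ref=18.0000 raw=[18.0000 18.0000]
After op 6 tick(9): ref=27.0000 raw=[36.0000 28.8000]
After op 7 tick(3): ref=30.0000 raw=[42.0000 32.4000]
After op 8 sync(0): ref=30.0000 raw=[30.0000 32.4000]
Wrap final raw readings (mod 100): 30.0000 mod 100 = 30.0000; 32.4000 mod 100 = 32.4000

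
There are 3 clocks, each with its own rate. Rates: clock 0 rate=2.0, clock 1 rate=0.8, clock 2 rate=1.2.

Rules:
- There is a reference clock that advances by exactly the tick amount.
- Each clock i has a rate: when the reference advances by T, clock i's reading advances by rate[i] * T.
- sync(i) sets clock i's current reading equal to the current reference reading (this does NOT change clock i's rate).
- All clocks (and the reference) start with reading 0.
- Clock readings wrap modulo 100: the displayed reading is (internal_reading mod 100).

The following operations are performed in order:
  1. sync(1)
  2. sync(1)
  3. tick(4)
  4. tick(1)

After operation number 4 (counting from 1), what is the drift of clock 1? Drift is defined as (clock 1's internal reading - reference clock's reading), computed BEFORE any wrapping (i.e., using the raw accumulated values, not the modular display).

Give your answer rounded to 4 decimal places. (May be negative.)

After op 1 sync(1): ref=0.0000 raw=[0.0000 0.0000 0.0000]
After op 2 sync(1): ref=0.0000 raw=[0.0000 0.0000 0.0000]
After op 3 tick(4): ref=4.0000 raw=[8.0000 3.2000 4.8000]
After op 4 tick(1): ref=5.0000 raw=[10.0000 4.0000 6.0000]
Drift of clock 1 after op 4: 4.0000 - 5.0000 = -1.0000

Answer: -1.0000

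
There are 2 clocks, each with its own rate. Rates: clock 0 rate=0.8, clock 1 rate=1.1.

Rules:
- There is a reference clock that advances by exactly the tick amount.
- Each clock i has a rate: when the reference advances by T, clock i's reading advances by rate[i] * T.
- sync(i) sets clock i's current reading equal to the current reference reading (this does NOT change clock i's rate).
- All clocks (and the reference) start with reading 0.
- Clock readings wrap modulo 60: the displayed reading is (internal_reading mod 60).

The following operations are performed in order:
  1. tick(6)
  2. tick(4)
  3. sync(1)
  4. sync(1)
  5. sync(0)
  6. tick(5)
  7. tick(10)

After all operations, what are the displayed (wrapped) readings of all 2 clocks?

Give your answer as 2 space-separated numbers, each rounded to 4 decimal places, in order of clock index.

Answer: 22.0000 26.5000

Derivation:
After op 1 tick(6): ref=6.0000 raw=[4.8000 6.6000]
After op 2 tick(4): ref=10.0000 raw=[8.0000 11.0000]
After op 3 sync(1): ref=10.0000 raw=[8.0000 10.0000]
After op 4 sync(1): ref=10.0000 raw=[8.0000 10.0000]
After op 5 sync(0): ref=10.0000 raw=[10.0000 10.0000]
After op 6 tick(5): ref=15.0000 raw=[14.0000 15.5000]
After op 7 tick(10): ref=25.0000 raw=[22.0000 26.5000]
Wrap final raw readings (mod 60): 22.0000 mod 60 = 22.0000; 26.5000 mod 60 = 26.5000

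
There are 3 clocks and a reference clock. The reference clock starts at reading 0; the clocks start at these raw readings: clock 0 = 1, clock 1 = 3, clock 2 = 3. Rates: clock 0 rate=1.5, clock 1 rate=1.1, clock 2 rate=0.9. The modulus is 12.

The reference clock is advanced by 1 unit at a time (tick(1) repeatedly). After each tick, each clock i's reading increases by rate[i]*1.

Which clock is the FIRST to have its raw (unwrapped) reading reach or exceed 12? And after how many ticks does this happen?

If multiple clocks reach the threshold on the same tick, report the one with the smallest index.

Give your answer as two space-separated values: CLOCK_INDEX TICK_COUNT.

clock 0: start=1, rate=1.5, needs 12-1 = 11; ticks = ceil(11/1.5) = ceil(7.3333) = 8; reading at tick 8 = 1 + 1.5*8 = 13.0000
clock 1: start=3, rate=1.1, needs 12-3 = 9; ticks = ceil(9/1.1) = ceil(8.1818) = 9; reading at tick 9 = 3 + 1.1*9 = 12.9000
clock 2: start=3, rate=0.9, needs 12-3 = 9; ticks = ceil(9/0.9) = ceil(10.0000) = 10; reading at tick 10 = 3 + 0.9*10 = 12.0000
Minimum tick count = 8; winners = [0]; smallest index = 0

Answer: 0 8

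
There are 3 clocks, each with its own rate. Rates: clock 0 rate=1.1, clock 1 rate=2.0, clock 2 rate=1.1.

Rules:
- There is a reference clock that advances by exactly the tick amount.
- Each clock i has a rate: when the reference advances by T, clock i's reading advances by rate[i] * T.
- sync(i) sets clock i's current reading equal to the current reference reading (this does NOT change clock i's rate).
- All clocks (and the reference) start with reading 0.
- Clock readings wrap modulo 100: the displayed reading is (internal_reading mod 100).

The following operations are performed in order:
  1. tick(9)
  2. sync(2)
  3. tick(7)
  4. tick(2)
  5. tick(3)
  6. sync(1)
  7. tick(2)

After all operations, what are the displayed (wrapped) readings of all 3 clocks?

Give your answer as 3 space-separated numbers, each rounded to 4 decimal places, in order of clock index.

Answer: 25.3000 25.0000 24.4000

Derivation:
After op 1 tick(9): ref=9.0000 raw=[9.9000 18.0000 9.9000]
After op 2 sync(2): ref=9.0000 raw=[9.9000 18.0000 9.0000]
After op 3 tick(7): ref=16.0000 raw=[17.6000 32.0000 16.7000]
After op 4 tick(2): ref=18.0000 raw=[19.8000 36.0000 18.9000]
After op 5 tick(3): ref=21.0000 raw=[23.1000 42.0000 22.2000]
After op 6 sync(1): ref=21.0000 raw=[23.1000 21.0000 22.2000]
After op 7 tick(2): ref=23.0000 raw=[25.3000 25.0000 24.4000]
Wrap final raw readings (mod 100): 25.3000 mod 100 = 25.3000; 25.0000 mod 100 = 25.0000; 24.4000 mod 100 = 24.4000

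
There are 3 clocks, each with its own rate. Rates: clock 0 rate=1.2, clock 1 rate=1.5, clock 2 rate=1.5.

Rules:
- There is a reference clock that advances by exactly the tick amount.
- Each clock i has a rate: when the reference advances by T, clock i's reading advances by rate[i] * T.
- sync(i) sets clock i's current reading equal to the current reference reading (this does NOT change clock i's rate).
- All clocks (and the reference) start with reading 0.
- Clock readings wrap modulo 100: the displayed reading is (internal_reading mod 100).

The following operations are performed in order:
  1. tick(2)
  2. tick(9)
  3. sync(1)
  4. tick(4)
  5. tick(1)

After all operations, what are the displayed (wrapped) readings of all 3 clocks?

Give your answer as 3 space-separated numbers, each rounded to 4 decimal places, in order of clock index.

Answer: 19.2000 18.5000 24.0000

Derivation:
After op 1 tick(2): ref=2.0000 raw=[2.4000 3.0000 3.0000]
After op 2 tick(9): ref=11.0000 raw=[13.2000 16.5000 16.5000]
After op 3 sync(1): ref=11.0000 raw=[13.2000 11.0000 16.5000]
After op 4 tick(4): ref=15.0000 raw=[18.0000 17.0000 22.5000]
After op 5 tick(1): ref=16.0000 raw=[19.2000 18.5000 24.0000]
Wrap final raw readings (mod 100): 19.2000 mod 100 = 19.2000; 18.5000 mod 100 = 18.5000; 24.0000 mod 100 = 24.0000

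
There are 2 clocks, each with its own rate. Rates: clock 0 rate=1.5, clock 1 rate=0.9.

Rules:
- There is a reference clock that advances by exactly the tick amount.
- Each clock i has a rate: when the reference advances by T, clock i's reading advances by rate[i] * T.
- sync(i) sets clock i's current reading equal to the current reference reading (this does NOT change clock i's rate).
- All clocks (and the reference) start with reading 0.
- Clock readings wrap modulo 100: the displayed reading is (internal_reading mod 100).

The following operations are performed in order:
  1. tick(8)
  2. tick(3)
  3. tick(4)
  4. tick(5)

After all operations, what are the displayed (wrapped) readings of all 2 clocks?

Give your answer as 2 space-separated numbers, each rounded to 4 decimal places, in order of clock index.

After op 1 tick(8): ref=8.0000 raw=[12.0000 7.2000]
After op 2 tick(3): ref=11.0000 raw=[16.5000 9.9000]
After op 3 tick(4): ref=15.0000 raw=[22.5000 13.5000]
After op 4 tick(5): ref=20.0000 raw=[30.0000 18.0000]
Wrap final raw readings (mod 100): 30.0000 mod 100 = 30.0000; 18.0000 mod 100 = 18.0000

Answer: 30.0000 18.0000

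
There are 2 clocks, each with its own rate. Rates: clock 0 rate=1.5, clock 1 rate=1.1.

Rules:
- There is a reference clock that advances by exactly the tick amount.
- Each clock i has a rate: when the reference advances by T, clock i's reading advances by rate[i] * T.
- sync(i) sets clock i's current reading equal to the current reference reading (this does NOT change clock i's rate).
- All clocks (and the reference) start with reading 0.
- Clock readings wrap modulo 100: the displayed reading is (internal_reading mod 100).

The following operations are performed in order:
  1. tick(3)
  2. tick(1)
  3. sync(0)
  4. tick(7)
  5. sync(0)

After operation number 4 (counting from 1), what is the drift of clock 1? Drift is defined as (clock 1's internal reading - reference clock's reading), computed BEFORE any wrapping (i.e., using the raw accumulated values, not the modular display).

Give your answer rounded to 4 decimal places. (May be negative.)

After op 1 tick(3): ref=3.0000 raw=[4.5000 3.3000]
After op 2 tick(1): ref=4.0000 raw=[6.0000 4.4000]
After op 3 sync(0): ref=4.0000 raw=[4.0000 4.4000]
After op 4 tick(7): ref=11.0000 raw=[14.5000 12.1000]
Drift of clock 1 after op 4: 12.1000 - 11.0000 = 1.1000

Answer: 1.1000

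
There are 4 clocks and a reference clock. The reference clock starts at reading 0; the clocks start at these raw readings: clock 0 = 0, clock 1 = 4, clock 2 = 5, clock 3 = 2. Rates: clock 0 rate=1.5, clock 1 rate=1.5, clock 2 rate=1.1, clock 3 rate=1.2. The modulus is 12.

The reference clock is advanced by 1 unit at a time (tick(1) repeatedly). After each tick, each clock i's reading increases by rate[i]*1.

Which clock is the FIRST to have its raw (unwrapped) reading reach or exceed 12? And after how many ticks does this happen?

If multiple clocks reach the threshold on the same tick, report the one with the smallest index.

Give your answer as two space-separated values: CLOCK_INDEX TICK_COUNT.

Answer: 1 6

Derivation:
clock 0: start=0, rate=1.5, needs 12-0 = 12; ticks = ceil(12/1.5) = ceil(8.0000) = 8; reading at tick 8 = 0 + 1.5*8 = 12.0000
clock 1: start=4, rate=1.5, needs 12-4 = 8; ticks = ceil(8/1.5) = ceil(5.3333) = 6; reading at tick 6 = 4 + 1.5*6 = 13.0000
clock 2: start=5, rate=1.1, needs 12-5 = 7; ticks = ceil(7/1.1) = ceil(6.3636) = 7; reading at tick 7 = 5 + 1.1*7 = 12.7000
clock 3: start=2, rate=1.2, needs 12-2 = 10; ticks = ceil(10/1.2) = ceil(8.3333) = 9; reading at tick 9 = 2 + 1.2*9 = 12.8000
Minimum tick count = 6; winners = [1]; smallest index = 1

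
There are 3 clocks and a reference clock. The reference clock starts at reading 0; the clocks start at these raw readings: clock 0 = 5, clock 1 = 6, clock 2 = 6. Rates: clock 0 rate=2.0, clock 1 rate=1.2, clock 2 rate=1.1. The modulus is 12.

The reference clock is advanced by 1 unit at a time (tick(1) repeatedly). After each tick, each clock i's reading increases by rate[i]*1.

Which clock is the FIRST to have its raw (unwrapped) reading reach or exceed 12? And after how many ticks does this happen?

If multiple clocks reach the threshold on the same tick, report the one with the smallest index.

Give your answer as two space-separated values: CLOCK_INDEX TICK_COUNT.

Answer: 0 4

Derivation:
clock 0: start=5, rate=2.0, needs 12-5 = 7; ticks = ceil(7/2.0) = ceil(3.5000) = 4; reading at tick 4 = 5 + 2.0*4 = 13.0000
clock 1: start=6, rate=1.2, needs 12-6 = 6; ticks = ceil(6/1.2) = ceil(5.0000) = 5; reading at tick 5 = 6 + 1.2*5 = 12.0000
clock 2: start=6, rate=1.1, needs 12-6 = 6; ticks = ceil(6/1.1) = ceil(5.4545) = 6; reading at tick 6 = 6 + 1.1*6 = 12.6000
Minimum tick count = 4; winners = [0]; smallest index = 0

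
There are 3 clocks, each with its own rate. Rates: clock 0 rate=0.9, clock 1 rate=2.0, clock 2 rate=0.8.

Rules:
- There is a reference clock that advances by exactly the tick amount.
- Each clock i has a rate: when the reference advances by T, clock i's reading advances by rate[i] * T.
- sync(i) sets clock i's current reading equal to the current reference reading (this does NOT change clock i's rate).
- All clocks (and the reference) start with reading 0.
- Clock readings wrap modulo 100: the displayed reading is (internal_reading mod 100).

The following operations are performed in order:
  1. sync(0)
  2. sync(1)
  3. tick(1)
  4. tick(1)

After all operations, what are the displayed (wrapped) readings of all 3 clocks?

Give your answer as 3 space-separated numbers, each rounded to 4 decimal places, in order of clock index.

Answer: 1.8000 4.0000 1.6000

Derivation:
After op 1 sync(0): ref=0.0000 raw=[0.0000 0.0000 0.0000]
After op 2 sync(1): ref=0.0000 raw=[0.0000 0.0000 0.0000]
After op 3 tick(1): ref=1.0000 raw=[0.9000 2.0000 0.8000]
After op 4 tick(1): ref=2.0000 raw=[1.8000 4.0000 1.6000]
Wrap final raw readings (mod 100): 1.8000 mod 100 = 1.8000; 4.0000 mod 100 = 4.0000; 1.6000 mod 100 = 1.6000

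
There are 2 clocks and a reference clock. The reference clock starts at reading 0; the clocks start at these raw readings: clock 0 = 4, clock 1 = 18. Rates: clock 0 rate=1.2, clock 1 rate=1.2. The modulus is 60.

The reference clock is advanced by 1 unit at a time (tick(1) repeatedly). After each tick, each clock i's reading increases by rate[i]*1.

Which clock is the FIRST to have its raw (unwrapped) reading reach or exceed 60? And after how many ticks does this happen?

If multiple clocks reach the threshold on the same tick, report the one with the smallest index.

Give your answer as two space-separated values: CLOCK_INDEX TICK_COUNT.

Answer: 1 35

Derivation:
clock 0: start=4, rate=1.2, needs 60-4 = 56; ticks = ceil(56/1.2) = ceil(46.6667) = 47; reading at tick 47 = 4 + 1.2*47 = 60.4000
clock 1: start=18, rate=1.2, needs 60-18 = 42; ticks = ceil(42/1.2) = ceil(35.0000) = 35; reading at tick 35 = 18 + 1.2*35 = 60.0000
Minimum tick count = 35; winners = [1]; smallest index = 1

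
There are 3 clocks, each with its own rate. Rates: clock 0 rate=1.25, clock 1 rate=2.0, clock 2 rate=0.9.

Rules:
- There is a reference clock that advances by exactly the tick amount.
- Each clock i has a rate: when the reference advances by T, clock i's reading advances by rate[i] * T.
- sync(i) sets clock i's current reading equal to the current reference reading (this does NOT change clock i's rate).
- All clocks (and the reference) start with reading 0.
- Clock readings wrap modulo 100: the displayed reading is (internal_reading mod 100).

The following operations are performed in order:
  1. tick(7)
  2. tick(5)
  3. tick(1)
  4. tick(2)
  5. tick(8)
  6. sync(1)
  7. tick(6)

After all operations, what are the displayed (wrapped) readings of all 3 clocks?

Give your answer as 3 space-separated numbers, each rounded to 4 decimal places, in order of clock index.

Answer: 36.2500 35.0000 26.1000

Derivation:
After op 1 tick(7): ref=7.0000 raw=[8.7500 14.0000 6.3000]
After op 2 tick(5): ref=12.0000 raw=[15.0000 24.0000 10.8000]
After op 3 tick(1): ref=13.0000 raw=[16.2500 26.0000 11.7000]
After op 4 tick(2): ref=15.0000 raw=[18.7500 30.0000 13.5000]
After op 5 tick(8): ref=23.0000 raw=[28.7500 46.0000 20.7000]
After op 6 sync(1): ref=23.0000 raw=[28.7500 23.0000 20.7000]
After op 7 tick(6): ref=29.0000 raw=[36.2500 35.0000 26.1000]
Wrap final raw readings (mod 100): 36.2500 mod 100 = 36.2500; 35.0000 mod 100 = 35.0000; 26.1000 mod 100 = 26.1000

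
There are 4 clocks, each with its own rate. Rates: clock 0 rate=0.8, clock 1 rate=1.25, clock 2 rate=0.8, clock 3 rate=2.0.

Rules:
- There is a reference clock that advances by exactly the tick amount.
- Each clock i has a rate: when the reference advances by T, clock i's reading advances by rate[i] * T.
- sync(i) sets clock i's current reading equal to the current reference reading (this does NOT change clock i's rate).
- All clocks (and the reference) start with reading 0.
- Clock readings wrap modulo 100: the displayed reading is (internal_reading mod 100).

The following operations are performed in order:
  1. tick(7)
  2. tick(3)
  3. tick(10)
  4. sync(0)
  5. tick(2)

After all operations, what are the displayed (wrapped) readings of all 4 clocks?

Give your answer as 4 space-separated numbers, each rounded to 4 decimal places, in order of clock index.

After op 1 tick(7): ref=7.0000 raw=[5.6000 8.7500 5.6000 14.0000]
After op 2 tick(3): ref=10.0000 raw=[8.0000 12.5000 8.0000 20.0000]
After op 3 tick(10): ref=20.0000 raw=[16.0000 25.0000 16.0000 40.0000]
After op 4 sync(0): ref=20.0000 raw=[20.0000 25.0000 16.0000 40.0000]
After op 5 tick(2): ref=22.0000 raw=[21.6000 27.5000 17.6000 44.0000]
Wrap final raw readings (mod 100): 21.6000 mod 100 = 21.6000; 27.5000 mod 100 = 27.5000; 17.6000 mod 100 = 17.6000; 44.0000 mod 100 = 44.0000

Answer: 21.6000 27.5000 17.6000 44.0000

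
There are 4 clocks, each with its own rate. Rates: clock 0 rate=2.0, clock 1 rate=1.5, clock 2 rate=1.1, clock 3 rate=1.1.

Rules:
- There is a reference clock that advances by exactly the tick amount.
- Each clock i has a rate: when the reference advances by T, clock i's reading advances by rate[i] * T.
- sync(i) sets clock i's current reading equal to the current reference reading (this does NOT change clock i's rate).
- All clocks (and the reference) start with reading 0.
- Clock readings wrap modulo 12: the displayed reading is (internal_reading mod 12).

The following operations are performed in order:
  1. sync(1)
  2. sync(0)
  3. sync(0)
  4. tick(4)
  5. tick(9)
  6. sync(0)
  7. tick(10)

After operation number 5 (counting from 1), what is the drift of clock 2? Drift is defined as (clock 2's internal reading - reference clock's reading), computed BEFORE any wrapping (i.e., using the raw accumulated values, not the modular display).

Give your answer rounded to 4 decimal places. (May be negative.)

After op 1 sync(1): ref=0.0000 raw=[0.0000 0.0000 0.0000 0.0000]
After op 2 sync(0): ref=0.0000 raw=[0.0000 0.0000 0.0000 0.0000]
After op 3 sync(0): ref=0.0000 raw=[0.0000 0.0000 0.0000 0.0000]
After op 4 tick(4): ref=4.0000 raw=[8.0000 6.0000 4.4000 4.4000]
After op 5 tick(9): ref=13.0000 raw=[26.0000 19.5000 14.3000 14.3000]
Drift of clock 2 after op 5: 14.3000 - 13.0000 = 1.3000

Answer: 1.3000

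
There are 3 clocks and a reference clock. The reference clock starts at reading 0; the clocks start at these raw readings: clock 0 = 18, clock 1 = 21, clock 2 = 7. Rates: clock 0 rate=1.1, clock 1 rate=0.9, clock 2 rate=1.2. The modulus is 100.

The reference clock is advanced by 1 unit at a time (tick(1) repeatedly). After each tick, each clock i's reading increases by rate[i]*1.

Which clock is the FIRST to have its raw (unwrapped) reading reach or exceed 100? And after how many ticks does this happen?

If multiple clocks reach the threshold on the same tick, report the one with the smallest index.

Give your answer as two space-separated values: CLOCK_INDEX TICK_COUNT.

Answer: 0 75

Derivation:
clock 0: start=18, rate=1.1, needs 100-18 = 82; ticks = ceil(82/1.1) = ceil(74.5455) = 75; reading at tick 75 = 18 + 1.1*75 = 100.5000
clock 1: start=21, rate=0.9, needs 100-21 = 79; ticks = ceil(79/0.9) = ceil(87.7778) = 88; reading at tick 88 = 21 + 0.9*88 = 100.2000
clock 2: start=7, rate=1.2, needs 100-7 = 93; ticks = ceil(93/1.2) = ceil(77.5000) = 78; reading at tick 78 = 7 + 1.2*78 = 100.6000
Minimum tick count = 75; winners = [0]; smallest index = 0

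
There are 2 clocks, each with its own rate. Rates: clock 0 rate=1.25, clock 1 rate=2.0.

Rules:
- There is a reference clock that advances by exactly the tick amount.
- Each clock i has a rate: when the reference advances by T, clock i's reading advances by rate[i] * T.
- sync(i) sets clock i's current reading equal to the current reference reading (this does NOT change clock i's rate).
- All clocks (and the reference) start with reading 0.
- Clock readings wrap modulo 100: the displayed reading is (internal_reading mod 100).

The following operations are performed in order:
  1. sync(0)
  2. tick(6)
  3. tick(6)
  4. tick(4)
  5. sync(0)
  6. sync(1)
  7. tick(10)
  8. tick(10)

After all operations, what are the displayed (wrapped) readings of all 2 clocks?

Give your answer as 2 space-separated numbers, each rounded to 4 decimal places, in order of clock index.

Answer: 41.0000 56.0000

Derivation:
After op 1 sync(0): ref=0.0000 raw=[0.0000 0.0000]
After op 2 tick(6): ref=6.0000 raw=[7.5000 12.0000]
After op 3 tick(6): ref=12.0000 raw=[15.0000 24.0000]
After op 4 tick(4): ref=16.0000 raw=[20.0000 32.0000]
After op 5 sync(0): ref=16.0000 raw=[16.0000 32.0000]
After op 6 sync(1): ref=16.0000 raw=[16.0000 16.0000]
After op 7 tick(10): ref=26.0000 raw=[28.5000 36.0000]
After op 8 tick(10): ref=36.0000 raw=[41.0000 56.0000]
Wrap final raw readings (mod 100): 41.0000 mod 100 = 41.0000; 56.0000 mod 100 = 56.0000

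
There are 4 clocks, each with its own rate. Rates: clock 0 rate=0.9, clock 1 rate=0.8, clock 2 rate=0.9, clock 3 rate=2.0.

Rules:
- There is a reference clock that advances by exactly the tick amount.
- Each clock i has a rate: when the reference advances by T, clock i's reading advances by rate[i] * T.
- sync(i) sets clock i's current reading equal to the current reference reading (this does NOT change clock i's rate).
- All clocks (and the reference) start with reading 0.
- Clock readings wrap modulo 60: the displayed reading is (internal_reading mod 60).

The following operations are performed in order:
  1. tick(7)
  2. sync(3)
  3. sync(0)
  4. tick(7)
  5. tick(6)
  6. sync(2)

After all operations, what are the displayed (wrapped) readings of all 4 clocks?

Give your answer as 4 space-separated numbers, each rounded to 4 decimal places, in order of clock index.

After op 1 tick(7): ref=7.0000 raw=[6.3000 5.6000 6.3000 14.0000]
After op 2 sync(3): ref=7.0000 raw=[6.3000 5.6000 6.3000 7.0000]
After op 3 sync(0): ref=7.0000 raw=[7.0000 5.6000 6.3000 7.0000]
After op 4 tick(7): ref=14.0000 raw=[13.3000 11.2000 12.6000 21.0000]
After op 5 tick(6): ref=20.0000 raw=[18.7000 16.0000 18.0000 33.0000]
After op 6 sync(2): ref=20.0000 raw=[18.7000 16.0000 20.0000 33.0000]
Wrap final raw readings (mod 60): 18.7000 mod 60 = 18.7000; 16.0000 mod 60 = 16.0000; 20.0000 mod 60 = 20.0000; 33.0000 mod 60 = 33.0000

Answer: 18.7000 16.0000 20.0000 33.0000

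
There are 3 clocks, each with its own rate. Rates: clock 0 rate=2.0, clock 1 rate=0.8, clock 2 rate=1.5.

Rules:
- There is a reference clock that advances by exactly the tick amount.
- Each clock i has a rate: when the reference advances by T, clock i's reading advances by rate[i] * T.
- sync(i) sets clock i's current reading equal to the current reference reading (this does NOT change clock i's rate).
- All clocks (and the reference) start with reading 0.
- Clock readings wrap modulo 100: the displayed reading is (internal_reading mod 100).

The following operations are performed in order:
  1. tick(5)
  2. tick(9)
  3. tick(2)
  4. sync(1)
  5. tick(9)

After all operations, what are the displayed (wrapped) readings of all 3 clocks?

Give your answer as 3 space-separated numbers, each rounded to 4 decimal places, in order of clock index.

Answer: 50.0000 23.2000 37.5000

Derivation:
After op 1 tick(5): ref=5.0000 raw=[10.0000 4.0000 7.5000]
After op 2 tick(9): ref=14.0000 raw=[28.0000 11.2000 21.0000]
After op 3 tick(2): ref=16.0000 raw=[32.0000 12.8000 24.0000]
After op 4 sync(1): ref=16.0000 raw=[32.0000 16.0000 24.0000]
After op 5 tick(9): ref=25.0000 raw=[50.0000 23.2000 37.5000]
Wrap final raw readings (mod 100): 50.0000 mod 100 = 50.0000; 23.2000 mod 100 = 23.2000; 37.5000 mod 100 = 37.5000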